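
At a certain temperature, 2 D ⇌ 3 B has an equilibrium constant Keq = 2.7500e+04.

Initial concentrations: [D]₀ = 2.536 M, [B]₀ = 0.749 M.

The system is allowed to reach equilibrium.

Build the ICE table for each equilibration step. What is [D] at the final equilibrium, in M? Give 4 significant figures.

[D]_eq = 0.05694 M

Q₀ = 0.06534 vs Keq = 2.7500e+04 ⇒ Q<K, forward
Step 1:
                  D         B
  I           2.536     0.749
  C          -2.479     3.719
  E         0.05694     4.468
  solve Keq expr → x = 1.24; check Q = 2.7500e+04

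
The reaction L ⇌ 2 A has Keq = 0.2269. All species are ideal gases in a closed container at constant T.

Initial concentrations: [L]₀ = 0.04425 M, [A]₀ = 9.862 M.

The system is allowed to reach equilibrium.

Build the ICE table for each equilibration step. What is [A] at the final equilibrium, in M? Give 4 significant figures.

Q₀ = 2198 vs Keq = 0.2269 ⇒ Q>K, reverse
Step 1:
                    L           A
  Initial     0.04425       9.862
  Change        4.427      -8.855
  Equil         4.472       1.007
  solve Keq expr → x = -4.427; check Q = 0.2269

[A]_eq = 1.007 M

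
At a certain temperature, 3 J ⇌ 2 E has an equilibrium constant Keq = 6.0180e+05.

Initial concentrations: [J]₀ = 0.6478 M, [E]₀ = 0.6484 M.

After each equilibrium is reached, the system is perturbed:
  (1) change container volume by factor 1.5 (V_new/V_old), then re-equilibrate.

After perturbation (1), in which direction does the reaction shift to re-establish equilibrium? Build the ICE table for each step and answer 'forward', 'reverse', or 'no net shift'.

Direction: reverse

Q₀ = 1.547 vs Keq = 6.0180e+05 ⇒ Q<K, forward
Step 1:
                  J         E
  init       0.6478    0.6484
  Δ         -0.6354    0.4236
  eq        0.01241     1.072
  solve Keq expr → x = 0.2118; check Q = 6.0180e+05
Then change container volume by factor 1.5 (V_new/V_old).
Step 2:
                  J         E
  init     0.008271    0.7147
  Δ         0.00119 -7.9327e-04
  eq       0.009461    0.7139
  solve Keq expr → x = -3.9664e-04; check Q = 6.0180e+05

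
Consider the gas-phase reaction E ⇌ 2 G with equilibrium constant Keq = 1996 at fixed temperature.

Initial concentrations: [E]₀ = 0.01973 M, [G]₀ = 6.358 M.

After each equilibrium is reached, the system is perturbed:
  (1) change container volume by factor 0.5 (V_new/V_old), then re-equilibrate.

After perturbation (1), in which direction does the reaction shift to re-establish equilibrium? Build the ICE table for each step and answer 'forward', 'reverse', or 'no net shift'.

Q₀ = 2049 vs Keq = 1996 ⇒ Q>K, reverse
Step 1:
                    E           G
  I           0.01973       6.358
  C        5.1601e-04   -0.001032
  E           0.02025       6.357
  solve Keq expr → x = -5.1601e-04; check Q = 1996
Then change container volume by factor 0.5 (V_new/V_old).
Step 2:
                    E           G
  I           0.04049       12.71
  C           0.03949    -0.07898
  E           0.07998       12.63
  solve Keq expr → x = -0.03949; check Q = 1996

Direction: reverse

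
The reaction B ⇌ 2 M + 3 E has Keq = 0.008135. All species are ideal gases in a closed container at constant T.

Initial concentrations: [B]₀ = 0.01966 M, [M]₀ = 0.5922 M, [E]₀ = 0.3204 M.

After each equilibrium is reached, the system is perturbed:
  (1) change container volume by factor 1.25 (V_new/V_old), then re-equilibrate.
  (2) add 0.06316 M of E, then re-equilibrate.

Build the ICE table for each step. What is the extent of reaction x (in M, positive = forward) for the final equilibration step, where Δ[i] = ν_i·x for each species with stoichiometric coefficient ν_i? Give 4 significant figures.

x = -0.01454 M

Q₀ = 0.5867 vs Keq = 0.008135 ⇒ Q>K, reverse
Step 1:
                  B         M         E
  Initial   0.01966    0.5922    0.3204
  Change    0.05942   -0.1188   -0.1783
  Equil     0.07908    0.4734    0.1421
  solve Keq expr → x = -0.05942; check Q = 0.008135
Then change container volume by factor 1.25 (V_new/V_old).
Step 2:
                  B         M         E
  Initial   0.06327    0.3787    0.1137
  Change  -0.009077   0.01815   0.02723
  Equil     0.05419    0.3968    0.1409
  solve Keq expr → x = 0.009077; check Q = 0.008135
Then add 0.06316 M of E.
Step 3:
                  B         M         E
  Initial   0.05419    0.3968    0.2041
  Change    0.01454  -0.02907  -0.04361
  Equil     0.06873    0.3678    0.1605
  solve Keq expr → x = -0.01454; check Q = 0.008135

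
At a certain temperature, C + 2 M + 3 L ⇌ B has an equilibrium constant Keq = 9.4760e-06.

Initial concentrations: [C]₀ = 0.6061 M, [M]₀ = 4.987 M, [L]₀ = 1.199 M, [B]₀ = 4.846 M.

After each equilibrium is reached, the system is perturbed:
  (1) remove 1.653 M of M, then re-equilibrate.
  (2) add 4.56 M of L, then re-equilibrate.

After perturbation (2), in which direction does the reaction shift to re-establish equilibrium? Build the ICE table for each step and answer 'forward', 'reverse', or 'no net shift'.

Q₀ = 0.1865 vs Keq = 9.4760e-06 ⇒ Q>K, reverse
Step 1:
                    C           M           L           B
  I            0.6061       4.987       1.199       4.846
  C             2.589       5.179       7.768      -2.589
  E             3.196       10.17       8.967       2.257
  solve Keq expr → x = -2.589; check Q = 9.4760e-06
Then remove 1.653 M of M.
Step 2:
                    C           M           L           B
  I             3.196       8.513       8.967       2.257
  C             0.161      0.3221      0.4831      -0.161
  E             3.357       8.835        9.45       2.096
  solve Keq expr → x = -0.161; check Q = 9.4760e-06
Then add 4.56 M of L.
Step 3:
                    C           M           L           B
  I             3.357       8.835       14.01       2.096
  C            -0.614      -1.228      -1.842       0.614
  E             2.743       7.607       12.17        2.71
  solve Keq expr → x = 0.614; check Q = 9.4760e-06

Direction: forward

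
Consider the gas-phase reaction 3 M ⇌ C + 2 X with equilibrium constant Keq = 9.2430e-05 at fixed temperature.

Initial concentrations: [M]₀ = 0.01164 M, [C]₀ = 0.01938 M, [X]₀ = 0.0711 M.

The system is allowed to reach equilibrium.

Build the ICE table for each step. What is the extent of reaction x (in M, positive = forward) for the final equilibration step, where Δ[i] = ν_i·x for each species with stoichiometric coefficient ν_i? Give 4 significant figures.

Q₀ = 62.12 vs Keq = 9.2430e-05 ⇒ Q>K, reverse
Step 1:
                   M          C          X
  init       0.01164    0.01938     0.0711
  Δ          0.05805   -0.01935    -0.0387
  eq         0.06969 2.9803e-05     0.0324
  solve Keq expr → x = -0.01935; check Q = 9.2430e-05

x = -0.01935 M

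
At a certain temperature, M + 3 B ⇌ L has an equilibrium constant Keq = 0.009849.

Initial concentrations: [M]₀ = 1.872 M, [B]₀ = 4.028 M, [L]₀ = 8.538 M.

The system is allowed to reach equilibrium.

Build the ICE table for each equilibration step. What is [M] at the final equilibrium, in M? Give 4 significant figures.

Q₀ = 0.06979 vs Keq = 0.009849 ⇒ Q>K, reverse
Step 1:
                  M         B         L
  I           1.872     4.028     8.538
  C           0.854     2.562    -0.854
  E           2.726      6.59     7.684
  solve Keq expr → x = -0.854; check Q = 0.009849

[M]_eq = 2.726 M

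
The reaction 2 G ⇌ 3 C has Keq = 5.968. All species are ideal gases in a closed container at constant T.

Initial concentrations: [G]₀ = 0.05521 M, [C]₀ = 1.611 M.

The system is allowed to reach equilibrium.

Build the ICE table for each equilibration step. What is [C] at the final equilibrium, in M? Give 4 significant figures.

Q₀ = 1372 vs Keq = 5.968 ⇒ Q>K, reverse
Step 1:
                   G          C
  Initial    0.05521      1.611
  Change      0.3798    -0.5697
  Equil        0.435      1.041
  solve Keq expr → x = -0.1899; check Q = 5.968

[C]_eq = 1.041 M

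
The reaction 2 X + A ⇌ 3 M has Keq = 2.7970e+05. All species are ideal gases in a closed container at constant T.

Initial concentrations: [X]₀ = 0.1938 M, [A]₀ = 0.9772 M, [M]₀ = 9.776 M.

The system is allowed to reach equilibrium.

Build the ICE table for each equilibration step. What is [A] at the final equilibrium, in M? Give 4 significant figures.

Q₀ = 2.5456e+04 vs Keq = 2.7970e+05 ⇒ Q<K, forward
Step 1:
                    X           A           M
  Initial      0.1938      0.9772       9.776
  Change      -0.1314    -0.06571      0.1971
  Equil       0.06238      0.9115       9.973
  solve Keq expr → x = 0.06571; check Q = 2.7970e+05

[A]_eq = 0.9115 M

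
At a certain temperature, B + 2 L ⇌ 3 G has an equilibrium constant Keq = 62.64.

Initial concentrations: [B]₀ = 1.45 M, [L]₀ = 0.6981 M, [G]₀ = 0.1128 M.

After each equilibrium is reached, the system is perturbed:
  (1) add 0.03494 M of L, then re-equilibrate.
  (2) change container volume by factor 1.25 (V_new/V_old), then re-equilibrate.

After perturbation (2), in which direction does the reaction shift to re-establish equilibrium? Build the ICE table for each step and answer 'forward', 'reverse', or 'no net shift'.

Q₀ = 0.002031 vs Keq = 62.64 ⇒ Q<K, forward
Step 1:
                   B          L          G
  I             1.45     0.6981     0.1128
  C          -0.2915     -0.583     0.8744
  E            1.159     0.1151     0.9872
  solve Keq expr → x = 0.2915; check Q = 62.64
Then add 0.03494 M of L.
Step 2:
                   B          L          G
  I            1.159     0.1501     0.9872
  C         -0.01352   -0.02705    0.04057
  E            1.145      0.123      1.028
  solve Keq expr → x = 0.01352; check Q = 62.64
Then change container volume by factor 1.25 (V_new/V_old).
Step 3:
                   B          L          G
  I            0.916    0.09843     0.8222
  C                0          0          0
  E            0.916    0.09843     0.8222
  solve Keq expr → x = 0; check Q = 62.64

Direction: no net shift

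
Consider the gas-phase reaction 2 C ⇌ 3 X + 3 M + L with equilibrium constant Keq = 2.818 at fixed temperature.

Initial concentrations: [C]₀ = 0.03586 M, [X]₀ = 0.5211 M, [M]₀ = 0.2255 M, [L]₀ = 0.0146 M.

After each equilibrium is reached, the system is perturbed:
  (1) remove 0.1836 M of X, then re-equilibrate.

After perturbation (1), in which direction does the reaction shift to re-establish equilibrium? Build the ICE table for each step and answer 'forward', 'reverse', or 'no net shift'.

Q₀ = 0.01842 vs Keq = 2.818 ⇒ Q<K, forward
Step 1:
                  C         X         M         L
  I         0.03586    0.5211    0.2255    0.0146
  C        -0.02975   0.04463   0.04463   0.01488
  E         0.00611    0.5657    0.2701   0.02948
  solve Keq expr → x = 0.01488; check Q = 2.818
Then remove 0.1836 M of X.
Step 2:
                  C         X         M         L
  I         0.00611    0.3821    0.2701   0.02948
  C       -0.002521  0.003781  0.003781   0.00126
  E        0.003589    0.3859    0.2739   0.03074
  solve Keq expr → x = 0.00126; check Q = 2.818

Direction: forward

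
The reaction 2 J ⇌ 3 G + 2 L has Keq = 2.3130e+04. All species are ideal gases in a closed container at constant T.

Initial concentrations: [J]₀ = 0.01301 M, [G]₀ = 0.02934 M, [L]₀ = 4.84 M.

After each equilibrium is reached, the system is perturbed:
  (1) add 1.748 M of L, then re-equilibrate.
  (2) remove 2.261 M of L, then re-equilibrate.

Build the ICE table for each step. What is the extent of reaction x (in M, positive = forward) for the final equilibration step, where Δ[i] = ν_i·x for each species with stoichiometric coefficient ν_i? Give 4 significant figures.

x = 7.7480e-05 M

Q₀ = 3.496 vs Keq = 2.3130e+04 ⇒ Q<K, forward
Step 1:
                   J          G          L
  I          0.01301    0.02934       4.84
  C         -0.01267    0.01901    0.01267
  E       3.3919e-04    0.04835      4.853
  solve Keq expr → x = 0.006335; check Q = 2.3130e+04
Then add 1.748 M of L.
Step 2:
                   J          G          L
  I       3.3919e-04    0.04835      6.601
  C       1.1961e-04 -1.7941e-04 -1.1961e-04
  E       4.5879e-04    0.04817      6.601
  solve Keq expr → x = -5.9803e-05; check Q = 2.3130e+04
Then remove 2.261 M of L.
Step 3:
                   J          G          L
  I       4.5879e-04    0.04817       4.34
  C       -1.5496e-04 2.3244e-04 1.5496e-04
  E       3.0383e-04     0.0484       4.34
  solve Keq expr → x = 7.7480e-05; check Q = 2.3130e+04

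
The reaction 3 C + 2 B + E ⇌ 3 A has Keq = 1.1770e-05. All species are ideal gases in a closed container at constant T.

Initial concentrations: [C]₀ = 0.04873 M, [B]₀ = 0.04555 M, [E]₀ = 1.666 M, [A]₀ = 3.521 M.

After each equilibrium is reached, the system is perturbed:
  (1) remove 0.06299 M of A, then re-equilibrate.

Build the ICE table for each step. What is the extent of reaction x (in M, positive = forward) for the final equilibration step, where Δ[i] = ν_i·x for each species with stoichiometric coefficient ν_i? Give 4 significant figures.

Q₀ = 1.0913e+08 vs Keq = 1.1770e-05 ⇒ Q>K, reverse
Step 1:
                  C         B         E         A
  init      0.04873   0.04555     1.666     3.521
  Δ           3.334     2.223     1.111    -3.334
  eq          3.383     2.268     2.777    0.1867
  solve Keq expr → x = -1.111; check Q = 1.1770e-05
Then remove 0.06299 M of A.
Step 2:
                  C         B         E         A
  init        3.383     2.268     2.777    0.1238
  Δ        -0.05734  -0.03823  -0.01911   0.05734
  eq          3.326      2.23     2.758    0.1811
  solve Keq expr → x = 0.01911; check Q = 1.1770e-05

x = 0.01911 M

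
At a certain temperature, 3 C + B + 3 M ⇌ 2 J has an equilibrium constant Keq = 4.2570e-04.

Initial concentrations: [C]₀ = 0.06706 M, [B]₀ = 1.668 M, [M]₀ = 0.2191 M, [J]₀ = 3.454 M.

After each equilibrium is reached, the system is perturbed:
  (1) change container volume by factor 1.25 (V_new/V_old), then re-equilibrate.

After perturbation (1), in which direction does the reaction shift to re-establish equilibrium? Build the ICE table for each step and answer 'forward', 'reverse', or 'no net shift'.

Q₀ = 2.2549e+06 vs Keq = 4.2570e-04 ⇒ Q>K, reverse
Step 1:
                   C          B          M          J
  init       0.06706      1.668     0.2191      3.454
  Δ            3.225      1.075      3.225      -2.15
  eq           3.292      2.743      3.444      1.304
  solve Keq expr → x = -1.075; check Q = 4.2570e-04
Then change container volume by factor 1.25 (V_new/V_old).
Step 2:
                   C          B          M          J
  init         2.633      2.194      2.755      1.043
  Δ           0.3032     0.1011     0.3032    -0.2021
  eq           2.937      2.295      3.058     0.8413
  solve Keq expr → x = -0.1011; check Q = 4.2570e-04

Direction: reverse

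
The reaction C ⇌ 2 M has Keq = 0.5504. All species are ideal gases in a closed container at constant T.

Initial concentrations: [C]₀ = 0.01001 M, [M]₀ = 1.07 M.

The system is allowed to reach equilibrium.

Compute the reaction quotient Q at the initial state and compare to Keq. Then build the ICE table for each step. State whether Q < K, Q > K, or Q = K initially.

Q₀ = 114.4 vs Keq = 0.5504 ⇒ Q>K, reverse
Step 1:
                  C         M
  Initial   0.01001      1.07
  Change     0.3214   -0.6429
  Equil      0.3315    0.4271
  solve Keq expr → x = -0.3214; check Q = 0.5504

Q₀ = 114.4; Q > K (proceeds reverse)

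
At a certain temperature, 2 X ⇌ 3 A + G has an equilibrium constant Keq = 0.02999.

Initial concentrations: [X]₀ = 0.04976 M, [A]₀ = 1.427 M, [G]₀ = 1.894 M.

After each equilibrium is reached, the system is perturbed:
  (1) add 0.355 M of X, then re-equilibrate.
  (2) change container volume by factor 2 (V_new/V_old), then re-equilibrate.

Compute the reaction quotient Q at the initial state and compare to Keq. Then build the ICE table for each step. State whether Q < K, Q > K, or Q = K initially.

Q₀ = 2223 vs Keq = 0.02999 ⇒ Q>K, reverse
Step 1:
                  X         A         G
  I         0.04976     1.427     1.894
  C          0.7902    -1.185   -0.3951
  E            0.84    0.2417     1.499
  solve Keq expr → x = -0.3951; check Q = 0.02999
Then add 0.355 M of X.
Step 2:
                  X         A         G
  I           1.195    0.2417     1.499
  C        -0.03756   0.05635   0.01878
  E           1.157     0.298     1.518
  solve Keq expr → x = 0.01878; check Q = 0.02999
Then change container volume by factor 2 (V_new/V_old).
Step 3:
                  X         A         G
  I          0.5787     0.149    0.7588
  C        -0.04798   0.07197   0.02399
  E          0.5307     0.221    0.7828
  solve Keq expr → x = 0.02399; check Q = 0.02999

Q₀ = 2223; Q > K (proceeds reverse)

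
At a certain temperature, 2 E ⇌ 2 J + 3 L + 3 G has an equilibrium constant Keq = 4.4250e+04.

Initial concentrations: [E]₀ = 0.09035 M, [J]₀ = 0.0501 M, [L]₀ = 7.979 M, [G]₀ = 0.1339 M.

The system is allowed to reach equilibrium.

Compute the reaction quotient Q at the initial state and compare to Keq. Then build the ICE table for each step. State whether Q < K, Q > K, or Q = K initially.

Q₀ = 0.375; Q < K (proceeds forward)

Q₀ = 0.375 vs Keq = 4.4250e+04 ⇒ Q<K, forward
Step 1:
                   E          J          L          G
  Initial    0.09035     0.0501      7.979     0.1339
  Change    -0.08826    0.08826     0.1324     0.1324
  Equil     0.002088     0.1384      8.111     0.2663
  solve Keq expr → x = 0.04413; check Q = 4.4250e+04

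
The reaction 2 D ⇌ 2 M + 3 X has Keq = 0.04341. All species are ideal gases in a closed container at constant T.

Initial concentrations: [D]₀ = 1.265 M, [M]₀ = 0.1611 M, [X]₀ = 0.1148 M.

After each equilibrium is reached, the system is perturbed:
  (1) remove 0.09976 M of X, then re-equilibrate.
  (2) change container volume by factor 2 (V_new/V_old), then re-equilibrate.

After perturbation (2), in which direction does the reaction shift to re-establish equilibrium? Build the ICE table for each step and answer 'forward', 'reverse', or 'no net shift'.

Q₀ = 2.4538e-05 vs Keq = 0.04341 ⇒ Q<K, forward
Step 1:
                   D          M          X
  init         1.265     0.1611     0.1148
  Δ          -0.3038     0.3038     0.4556
  eq          0.9612     0.4649     0.5704
  solve Keq expr → x = 0.1519; check Q = 0.04341
Then remove 0.09976 M of X.
Step 2:
                   D          M          X
  init        0.9612     0.4649     0.4707
  Δ         -0.03772    0.03772    0.05658
  eq          0.9235     0.5026     0.5273
  solve Keq expr → x = 0.01886; check Q = 0.04341
Then change container volume by factor 2 (V_new/V_old).
Step 3:
                   D          M          X
  init        0.4618     0.2513     0.2636
  Δ          -0.0809     0.0809     0.1214
  eq          0.3809     0.3322      0.385
  solve Keq expr → x = 0.04045; check Q = 0.04341

Direction: forward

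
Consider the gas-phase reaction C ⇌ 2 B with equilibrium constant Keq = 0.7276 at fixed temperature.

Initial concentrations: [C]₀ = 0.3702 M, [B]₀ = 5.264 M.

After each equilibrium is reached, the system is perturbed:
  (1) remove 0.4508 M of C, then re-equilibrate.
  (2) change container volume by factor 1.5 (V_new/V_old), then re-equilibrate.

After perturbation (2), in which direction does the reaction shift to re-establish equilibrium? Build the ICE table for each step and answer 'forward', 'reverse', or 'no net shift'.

Q₀ = 74.85 vs Keq = 0.7276 ⇒ Q>K, reverse
Step 1:
                    C           B
  Initial      0.3702       5.264
  Change        1.978      -3.957
  Equil         2.349       1.307
  solve Keq expr → x = -1.978; check Q = 0.7276
Then remove 0.4508 M of C.
Step 2:
                    C           B
  Initial       1.898       1.307
  Change      0.05727     -0.1145
  Equil         1.955       1.193
  solve Keq expr → x = -0.05727; check Q = 0.7276
Then change container volume by factor 1.5 (V_new/V_old).
Step 3:
                    C           B
  Initial       1.303      0.7951
  Change     -0.07511      0.1502
  Equil         1.228      0.9453
  solve Keq expr → x = 0.07511; check Q = 0.7276

Direction: forward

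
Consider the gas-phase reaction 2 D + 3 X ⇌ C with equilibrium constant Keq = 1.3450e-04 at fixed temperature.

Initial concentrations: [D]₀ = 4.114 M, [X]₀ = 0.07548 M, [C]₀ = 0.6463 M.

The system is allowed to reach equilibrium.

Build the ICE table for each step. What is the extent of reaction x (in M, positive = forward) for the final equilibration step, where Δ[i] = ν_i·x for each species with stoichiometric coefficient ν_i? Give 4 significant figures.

x = -0.6186 M

Q₀ = 88.8 vs Keq = 1.3450e-04 ⇒ Q>K, reverse
Step 1:
                   D          X          C
  I            4.114    0.07548     0.6463
  C            1.237      1.856    -0.6186
  E            5.351      1.931    0.02774
  solve Keq expr → x = -0.6186; check Q = 1.3450e-04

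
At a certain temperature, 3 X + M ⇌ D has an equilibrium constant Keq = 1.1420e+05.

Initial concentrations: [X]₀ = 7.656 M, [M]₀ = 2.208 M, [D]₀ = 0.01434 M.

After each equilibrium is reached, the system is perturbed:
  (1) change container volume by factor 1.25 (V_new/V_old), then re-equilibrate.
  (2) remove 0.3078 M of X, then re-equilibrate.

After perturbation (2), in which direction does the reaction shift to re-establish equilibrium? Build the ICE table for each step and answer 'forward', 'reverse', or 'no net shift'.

Direction: reverse

Q₀ = 1.4473e-05 vs Keq = 1.1420e+05 ⇒ Q<K, forward
Step 1:
                   X          M          D
  Initial      7.656      2.208    0.01434
  Change      -6.624     -2.208      2.208
  Equil        1.032 1.7703e-05      2.222
  solve Keq expr → x = 2.208; check Q = 1.1420e+05
Then change container volume by factor 1.25 (V_new/V_old).
Step 2:
                   X          M          D
  Initial     0.8256 1.4162e-05      1.778
  Change  4.0482e-05 1.3494e-05 -1.3494e-05
  Equil       0.8257 2.7656e-05      1.778
  solve Keq expr → x = -1.3494e-05; check Q = 1.1420e+05
Then remove 0.3078 M of X.
Step 3:
                   X          M          D
  Initial     0.5179 2.7656e-05      1.778
  Change  2.5277e-04 8.4256e-05 -8.4256e-05
  Equil       0.5181 1.1191e-04      1.778
  solve Keq expr → x = -8.4256e-05; check Q = 1.1420e+05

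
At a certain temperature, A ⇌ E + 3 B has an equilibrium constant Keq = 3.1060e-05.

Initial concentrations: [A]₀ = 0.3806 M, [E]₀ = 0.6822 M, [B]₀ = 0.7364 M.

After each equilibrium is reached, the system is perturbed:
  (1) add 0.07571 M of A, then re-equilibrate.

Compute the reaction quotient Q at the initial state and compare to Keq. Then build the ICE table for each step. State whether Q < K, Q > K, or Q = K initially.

Q₀ = 0.7158 vs Keq = 3.1060e-05 ⇒ Q>K, reverse
Step 1:
                  A         E         B
  Initial    0.3806    0.6822    0.7364
  Change     0.2338   -0.2338   -0.7015
  Equil      0.6144    0.4484   0.03491
  solve Keq expr → x = -0.2338; check Q = 3.1060e-05
Then add 0.07571 M of A.
Step 2:
                  A         E         B
  Initial    0.6901    0.4484   0.03491
  Change  -4.5292e-04 4.5292e-04  0.001359
  Equil      0.6897    0.4488   0.03627
  solve Keq expr → x = 4.5292e-04; check Q = 3.1060e-05

Q₀ = 0.7158; Q > K (proceeds reverse)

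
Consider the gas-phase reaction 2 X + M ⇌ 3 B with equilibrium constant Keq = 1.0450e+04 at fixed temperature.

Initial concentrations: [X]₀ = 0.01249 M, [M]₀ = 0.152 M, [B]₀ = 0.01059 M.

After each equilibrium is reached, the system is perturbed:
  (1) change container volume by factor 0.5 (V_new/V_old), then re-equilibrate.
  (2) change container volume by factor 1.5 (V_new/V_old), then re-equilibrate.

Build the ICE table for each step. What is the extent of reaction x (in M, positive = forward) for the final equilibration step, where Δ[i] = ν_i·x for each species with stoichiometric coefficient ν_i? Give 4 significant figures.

x = 0 M

Q₀ = 0.05009 vs Keq = 1.0450e+04 ⇒ Q<K, forward
Step 1:
                    X           M           B
  init        0.01249       0.152     0.01059
  Δ          -0.01236   -0.006181     0.01854
  eq       1.2739e-04      0.1458     0.02913
  solve Keq expr → x = 0.006181; check Q = 1.0450e+04
Then change container volume by factor 0.5 (V_new/V_old).
Step 2:
                    X           M           B
  init     2.5478e-04      0.2916     0.05827
  Δ                 0           0           0
  eq       2.5478e-04      0.2916     0.05827
  solve Keq expr → x = 0; check Q = 1.0450e+04
Then change container volume by factor 1.5 (V_new/V_old).
Step 3:
                    X           M           B
  init     1.6985e-04      0.1944     0.03885
  Δ                 0           0           0
  eq       1.6985e-04      0.1944     0.03885
  solve Keq expr → x = 0; check Q = 1.0450e+04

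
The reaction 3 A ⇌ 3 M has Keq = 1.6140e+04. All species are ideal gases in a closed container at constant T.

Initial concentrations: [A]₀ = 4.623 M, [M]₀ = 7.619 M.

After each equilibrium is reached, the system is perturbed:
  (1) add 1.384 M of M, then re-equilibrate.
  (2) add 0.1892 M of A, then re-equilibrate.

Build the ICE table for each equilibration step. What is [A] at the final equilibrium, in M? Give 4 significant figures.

Q₀ = 4.476 vs Keq = 1.6140e+04 ⇒ Q<K, forward
Step 1:
                    A           M
  I             4.623       7.619
  C            -4.157       4.157
  E             0.466       11.78
  solve Keq expr → x = 1.386; check Q = 1.6140e+04
Then add 1.384 M of M.
Step 2:
                    A           M
  I             0.466       13.16
  C           0.05268    -0.05268
  E            0.5187       13.11
  solve Keq expr → x = -0.01756; check Q = 1.6140e+04
Then add 0.1892 M of A.
Step 3:
                    A           M
  I            0.7079       13.11
  C            -0.182       0.182
  E            0.5259       13.29
  solve Keq expr → x = 0.06067; check Q = 1.6140e+04

[A]_eq = 0.5259 M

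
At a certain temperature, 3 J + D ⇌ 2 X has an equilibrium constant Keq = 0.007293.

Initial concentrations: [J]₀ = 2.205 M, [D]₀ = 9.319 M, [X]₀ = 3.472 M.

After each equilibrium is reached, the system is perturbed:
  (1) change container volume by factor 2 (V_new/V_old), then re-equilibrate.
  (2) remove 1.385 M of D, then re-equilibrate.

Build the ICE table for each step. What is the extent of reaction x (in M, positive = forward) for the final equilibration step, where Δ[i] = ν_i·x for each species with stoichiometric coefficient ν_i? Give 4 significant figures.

Q₀ = 0.1207 vs Keq = 0.007293 ⇒ Q>K, reverse
Step 1:
                   J          D          X
  I            2.205      9.319      3.472
  C            1.877     0.6256     -1.251
  E            4.082      9.945      2.221
  solve Keq expr → x = -0.6256; check Q = 0.007293
Then change container volume by factor 2 (V_new/V_old).
Step 2:
                   J          D          X
  I            2.041      4.972       1.11
  C           0.4939     0.1646    -0.3293
  E            2.535      5.137     0.7811
  solve Keq expr → x = -0.1646; check Q = 0.007293
Then remove 1.385 M of D.
Step 3:
                   J          D          X
  I            2.535      3.752     0.7811
  C           0.1035     0.0345     -0.069
  E            2.638      3.786     0.7121
  solve Keq expr → x = -0.0345; check Q = 0.007293

x = -0.0345 M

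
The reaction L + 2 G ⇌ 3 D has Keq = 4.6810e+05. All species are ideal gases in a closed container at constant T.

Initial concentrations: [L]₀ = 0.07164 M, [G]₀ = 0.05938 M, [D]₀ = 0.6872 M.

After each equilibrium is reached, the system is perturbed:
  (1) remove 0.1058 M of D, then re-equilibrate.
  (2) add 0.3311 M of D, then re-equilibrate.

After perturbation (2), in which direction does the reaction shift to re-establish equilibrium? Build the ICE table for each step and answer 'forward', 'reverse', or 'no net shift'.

Direction: reverse

Q₀ = 1285 vs Keq = 4.6810e+05 ⇒ Q<K, forward
Step 1:
                  L         G         D
  init      0.07164   0.05938    0.6872
  Δ        -0.02735  -0.05469   0.08204
  eq        0.04429  0.004686    0.7692
  solve Keq expr → x = 0.02735; check Q = 4.6810e+05
Then remove 0.1058 M of D.
Step 2:
                  L         G         D
  init      0.04429  0.004686    0.6634
  Δ       -4.5091e-04 -9.0182e-04  0.001353
  eq        0.04384  0.003784    0.6648
  solve Keq expr → x = 4.5091e-04; check Q = 4.6810e+05
Then add 0.3311 M of D.
Step 3:
                  L         G         D
  init      0.04384  0.003784    0.9959
  Δ        0.001496  0.002992 -0.004489
  eq        0.04534  0.006776    0.9914
  solve Keq expr → x = -0.001496; check Q = 4.6810e+05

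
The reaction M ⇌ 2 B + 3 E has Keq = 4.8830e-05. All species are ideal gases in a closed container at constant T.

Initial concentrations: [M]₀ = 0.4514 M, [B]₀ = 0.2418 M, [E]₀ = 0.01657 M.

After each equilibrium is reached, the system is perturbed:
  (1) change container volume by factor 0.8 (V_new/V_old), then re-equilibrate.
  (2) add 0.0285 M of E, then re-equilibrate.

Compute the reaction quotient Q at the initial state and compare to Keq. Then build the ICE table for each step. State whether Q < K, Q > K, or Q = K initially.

Q₀ = 5.8928e-07; Q < K (proceeds forward)

Q₀ = 5.8928e-07 vs Keq = 4.8830e-05 ⇒ Q<K, forward
Step 1:
                    M           B           E
  Initial      0.4514      0.2418     0.01657
  Change     -0.01634     0.03267     0.04901
  Equil        0.4351      0.2745     0.06558
  solve Keq expr → x = 0.01634; check Q = 4.8830e-05
Then change container volume by factor 0.8 (V_new/V_old).
Step 2:
                    M           B           E
  Initial      0.5438      0.3431     0.08197
  Change     0.006427    -0.01285    -0.01928
  Equil        0.5503      0.3302     0.06269
  solve Keq expr → x = -0.006427; check Q = 4.8830e-05
Then add 0.0285 M of E.
Step 3:
                    M           B           E
  Initial      0.5503      0.3302     0.09119
  Change     0.008626    -0.01725    -0.02588
  Equil        0.5589       0.313     0.06531
  solve Keq expr → x = -0.008626; check Q = 4.8830e-05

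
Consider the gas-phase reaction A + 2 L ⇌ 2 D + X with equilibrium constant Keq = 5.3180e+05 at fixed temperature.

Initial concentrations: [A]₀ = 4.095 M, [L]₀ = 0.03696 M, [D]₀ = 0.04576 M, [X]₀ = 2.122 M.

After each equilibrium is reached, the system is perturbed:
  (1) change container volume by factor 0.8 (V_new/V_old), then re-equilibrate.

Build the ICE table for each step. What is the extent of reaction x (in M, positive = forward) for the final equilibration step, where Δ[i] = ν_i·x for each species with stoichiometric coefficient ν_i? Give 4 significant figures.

x = 0 M

Q₀ = 0.7943 vs Keq = 5.3180e+05 ⇒ Q<K, forward
Step 1:
                   A          L          D          X
  I            4.095    0.03696    0.04576      2.122
  C         -0.01844   -0.03688    0.03688    0.01844
  E            4.077 8.2113e-05    0.08264       2.14
  solve Keq expr → x = 0.01844; check Q = 5.3180e+05
Then change container volume by factor 0.8 (V_new/V_old).
Step 2:
                   A          L          D          X
  I            5.096 1.0264e-04     0.1033      2.676
  C                0          0          0          0
  E            5.096 1.0264e-04     0.1033      2.676
  solve Keq expr → x = 0; check Q = 5.3180e+05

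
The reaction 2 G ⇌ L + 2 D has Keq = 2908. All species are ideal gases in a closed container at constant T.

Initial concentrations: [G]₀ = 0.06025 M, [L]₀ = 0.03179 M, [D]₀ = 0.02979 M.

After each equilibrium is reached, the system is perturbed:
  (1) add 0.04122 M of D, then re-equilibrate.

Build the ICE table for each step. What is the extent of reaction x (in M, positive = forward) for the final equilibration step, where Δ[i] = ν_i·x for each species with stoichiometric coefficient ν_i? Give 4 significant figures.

x = -9.4277e-05 M

Q₀ = 0.007772 vs Keq = 2908 ⇒ Q<K, forward
Step 1:
                  G         L         D
  I         0.06025   0.03179   0.02979
  C        -0.05984   0.02992   0.05984
  E       4.1287e-04   0.06171   0.08963
  solve Keq expr → x = 0.02992; check Q = 2908
Then add 0.04122 M of D.
Step 2:
                  G         L         D
  I       4.1287e-04   0.06171    0.1308
  C       1.8855e-04 -9.4277e-05 -1.8855e-04
  E       6.0142e-04   0.06161    0.1307
  solve Keq expr → x = -9.4277e-05; check Q = 2908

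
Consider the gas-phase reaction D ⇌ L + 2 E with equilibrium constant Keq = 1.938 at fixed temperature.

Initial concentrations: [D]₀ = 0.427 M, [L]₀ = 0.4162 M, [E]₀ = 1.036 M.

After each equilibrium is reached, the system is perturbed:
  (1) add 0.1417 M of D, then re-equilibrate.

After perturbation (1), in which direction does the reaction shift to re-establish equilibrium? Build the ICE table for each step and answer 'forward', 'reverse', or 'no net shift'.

Direction: forward

Q₀ = 1.046 vs Keq = 1.938 ⇒ Q<K, forward
Step 1:
                    D           L           E
  init          0.427      0.4162       1.036
  Δ          -0.07346     0.07346      0.1469
  eq           0.3535      0.4897       1.183
  solve Keq expr → x = 0.07346; check Q = 1.938
Then add 0.1417 M of D.
Step 2:
                    D           L           E
  init         0.4952      0.4897       1.183
  Δ            -0.046       0.046     0.09199
  eq           0.4492      0.5357       1.275
  solve Keq expr → x = 0.046; check Q = 1.938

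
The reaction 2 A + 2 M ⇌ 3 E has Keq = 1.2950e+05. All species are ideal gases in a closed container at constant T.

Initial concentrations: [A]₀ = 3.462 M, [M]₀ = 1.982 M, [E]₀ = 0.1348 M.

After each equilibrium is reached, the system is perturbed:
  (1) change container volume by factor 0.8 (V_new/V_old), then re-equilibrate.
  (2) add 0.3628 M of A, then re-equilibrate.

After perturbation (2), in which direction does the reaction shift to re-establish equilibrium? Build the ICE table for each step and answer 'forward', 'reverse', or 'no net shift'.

Q₀ = 5.2025e-05 vs Keq = 1.2950e+05 ⇒ Q<K, forward
Step 1:
                   A          M          E
  I            3.462      1.982     0.1348
  C           -1.972     -1.972      2.958
  E             1.49    0.01014      3.093
  solve Keq expr → x = 0.9859; check Q = 1.2950e+05
Then change container volume by factor 0.8 (V_new/V_old).
Step 2:
                   A          M          E
  I            1.863    0.01268      3.866
  C        -0.001322  -0.001322   0.001982
  E            1.861    0.01136      3.868
  solve Keq expr → x = 6.6080e-04; check Q = 1.2950e+05
Then add 0.3628 M of A.
Step 3:
                   A          M          E
  I            2.224    0.01136      3.868
  C        -0.001834  -0.001834   0.002752
  E            2.222   0.009521       3.87
  solve Keq expr → x = 9.1717e-04; check Q = 1.2950e+05

Direction: forward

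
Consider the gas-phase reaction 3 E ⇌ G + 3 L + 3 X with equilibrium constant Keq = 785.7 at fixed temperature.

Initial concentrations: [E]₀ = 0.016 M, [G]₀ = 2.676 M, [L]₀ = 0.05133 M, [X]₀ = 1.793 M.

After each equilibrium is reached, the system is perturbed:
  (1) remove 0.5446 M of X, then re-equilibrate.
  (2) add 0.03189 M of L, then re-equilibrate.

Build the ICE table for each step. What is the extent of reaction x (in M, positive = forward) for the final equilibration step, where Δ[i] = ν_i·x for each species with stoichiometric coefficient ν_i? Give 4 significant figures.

Q₀ = 509.3 vs Keq = 785.7 ⇒ Q<K, forward
Step 1:
                  E         G         L         X
  I           0.016     2.676   0.05133     1.793
  C       -0.001684 5.6136e-04  0.001684  0.001684
  E         0.01432     2.677   0.05301     1.795
  solve Keq expr → x = 5.6136e-04; check Q = 785.7
Then remove 0.5446 M of X.
Step 2:
                  E         G         L         X
  I         0.01432     2.677   0.05301      1.25
  C       -0.003629   0.00121  0.003629  0.003629
  E         0.01069     2.678   0.05664     1.254
  solve Keq expr → x = 0.00121; check Q = 785.7
Then add 0.03189 M of L.
Step 3:
                  E         G         L         X
  I         0.01069     2.678   0.08853     1.254
  C        0.005006 -0.001669 -0.005006 -0.005006
  E         0.01569     2.676   0.08353     1.249
  solve Keq expr → x = -0.001669; check Q = 785.7

x = -0.001669 M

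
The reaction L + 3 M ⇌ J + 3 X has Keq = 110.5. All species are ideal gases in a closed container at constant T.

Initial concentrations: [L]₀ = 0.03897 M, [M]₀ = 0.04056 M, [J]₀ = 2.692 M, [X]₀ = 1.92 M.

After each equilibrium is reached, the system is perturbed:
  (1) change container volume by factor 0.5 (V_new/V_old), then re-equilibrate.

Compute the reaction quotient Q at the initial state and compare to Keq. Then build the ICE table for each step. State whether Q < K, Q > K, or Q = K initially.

Q₀ = 7.3275e+06; Q > K (proceeds reverse)

Q₀ = 7.3275e+06 vs Keq = 110.5 ⇒ Q>K, reverse
Step 1:
                  L         M         J         X
  init      0.03897   0.04056     2.692      1.92
  Δ          0.1926    0.5777   -0.1926   -0.5777
  eq         0.2315    0.6182     2.499     1.342
  solve Keq expr → x = -0.1926; check Q = 110.5
Then change container volume by factor 0.5 (V_new/V_old).
Step 2:
                  L         M         J         X
  init       0.4631     1.236     4.999     2.685
  Δ               0         0         0         0
  eq         0.4631     1.236     4.999     2.685
  solve Keq expr → x = 0; check Q = 110.5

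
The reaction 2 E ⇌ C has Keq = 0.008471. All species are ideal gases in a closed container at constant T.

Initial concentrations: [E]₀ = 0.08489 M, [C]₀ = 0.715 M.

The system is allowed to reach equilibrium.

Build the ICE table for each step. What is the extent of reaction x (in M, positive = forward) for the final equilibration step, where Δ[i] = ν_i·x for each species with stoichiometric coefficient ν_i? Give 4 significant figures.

x = -0.6965 M

Q₀ = 99.22 vs Keq = 0.008471 ⇒ Q>K, reverse
Step 1:
                  E         C
  I         0.08489     0.715
  C           1.393   -0.6965
  E           1.478    0.0185
  solve Keq expr → x = -0.6965; check Q = 0.008471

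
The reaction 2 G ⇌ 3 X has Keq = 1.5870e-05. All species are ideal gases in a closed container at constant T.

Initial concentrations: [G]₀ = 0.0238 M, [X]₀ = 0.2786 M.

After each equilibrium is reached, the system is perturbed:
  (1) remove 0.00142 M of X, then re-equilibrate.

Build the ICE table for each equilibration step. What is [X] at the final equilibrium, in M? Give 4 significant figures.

Q₀ = 38.18 vs Keq = 1.5870e-05 ⇒ Q>K, reverse
Step 1:
                    G           X
  Initial      0.0238      0.2786
  Change       0.1799     -0.2699
  Equil        0.2037    0.008701
  solve Keq expr → x = -0.08997; check Q = 1.5870e-05
Then remove 0.00142 M of X.
Step 2:
                    G           X
  Initial      0.2037    0.007281
  Change  -9.2902e-04    0.001394
  Equil        0.2028    0.008674
  solve Keq expr → x = 4.6451e-04; check Q = 1.5870e-05

[X]_eq = 0.008674 M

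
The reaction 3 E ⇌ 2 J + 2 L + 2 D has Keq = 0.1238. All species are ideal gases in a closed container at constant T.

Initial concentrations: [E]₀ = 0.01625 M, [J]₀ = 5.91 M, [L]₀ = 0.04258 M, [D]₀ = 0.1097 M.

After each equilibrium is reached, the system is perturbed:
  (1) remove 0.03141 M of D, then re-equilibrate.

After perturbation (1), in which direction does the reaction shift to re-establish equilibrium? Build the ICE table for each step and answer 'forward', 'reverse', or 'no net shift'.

Direction: forward

Q₀ = 177.6 vs Keq = 0.1238 ⇒ Q>K, reverse
Step 1:
                  E         J         L         D
  init      0.01625      5.91   0.04258    0.1097
  Δ         0.04615  -0.03076  -0.03076  -0.03076
  eq         0.0624     5.879   0.01182   0.07894
  solve Keq expr → x = -0.01538; check Q = 0.1238
Then remove 0.03141 M of D.
Step 2:
                  E         J         L         D
  init       0.0624     5.879   0.01182   0.04753
  Δ       -0.005788  0.003859  0.003859  0.003859
  eq        0.05661     5.883   0.01568   0.05139
  solve Keq expr → x = 0.001929; check Q = 0.1238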